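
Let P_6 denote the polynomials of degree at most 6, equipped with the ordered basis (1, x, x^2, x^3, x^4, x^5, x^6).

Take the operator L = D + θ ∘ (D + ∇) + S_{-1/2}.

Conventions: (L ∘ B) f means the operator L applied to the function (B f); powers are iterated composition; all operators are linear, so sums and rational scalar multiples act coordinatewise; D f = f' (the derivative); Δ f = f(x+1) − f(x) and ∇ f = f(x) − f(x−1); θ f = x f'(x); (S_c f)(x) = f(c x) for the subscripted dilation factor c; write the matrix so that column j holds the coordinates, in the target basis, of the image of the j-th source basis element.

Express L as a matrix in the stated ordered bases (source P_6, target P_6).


image of 1: 1
image of x: -(1/2)x + 1
image of x^2: (1/4)x^2 + 6x
image of x^3: -(1/8)x^3 + 15x^2 - 3x
image of x^4: (1/16)x^4 + 28x^3 - 12x^2 + 4x
image of x^5: -(1/32)x^5 + 45x^4 - 30x^3 + 20x^2 - 5x
image of x^6: (1/64)x^6 + 66x^5 - 60x^4 + 60x^3 - 30x^2 + 6x
each image's coordinates form column j of the matrix

the matrix is [[1, 1, 0, 0, 0, 0, 0]; [0, -1/2, 6, -3, 4, -5, 6]; [0, 0, 1/4, 15, -12, 20, -30]; [0, 0, 0, -1/8, 28, -30, 60]; [0, 0, 0, 0, 1/16, 45, -60]; [0, 0, 0, 0, 0, -1/32, 66]; [0, 0, 0, 0, 0, 0, 1/64]] (rows listed top to bottom)


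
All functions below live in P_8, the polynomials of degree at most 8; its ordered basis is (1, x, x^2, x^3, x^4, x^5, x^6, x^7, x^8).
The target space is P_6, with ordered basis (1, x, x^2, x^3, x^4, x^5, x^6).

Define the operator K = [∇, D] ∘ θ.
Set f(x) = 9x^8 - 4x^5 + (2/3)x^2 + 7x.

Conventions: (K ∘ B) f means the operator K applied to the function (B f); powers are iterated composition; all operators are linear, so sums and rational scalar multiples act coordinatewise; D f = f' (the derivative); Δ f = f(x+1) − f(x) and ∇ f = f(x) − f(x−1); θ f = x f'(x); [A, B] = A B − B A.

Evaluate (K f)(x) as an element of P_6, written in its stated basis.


θ f = 72x^8 - 20x^5 + (4/3)x^2 + 7x
D θ f = 576x^7 - 100x^4 + (8/3)x + 7
∇ D θ f = 4032x^6 - 12096x^5 + 20160x^4 - 20560x^3 + 12696x^2 - 4432x + 2036/3
∇ θ f = 576x^7 - 2016x^6 + 4032x^5 - 5140x^4 + 4232x^3 - 2216x^2 + (2036/3)x - 259/3
D ∇ θ f = 4032x^6 - 12096x^5 + 20160x^4 - 20560x^3 + 12696x^2 - 4432x + 2036/3
[∇, D] θ f = 0

g(x) = 0


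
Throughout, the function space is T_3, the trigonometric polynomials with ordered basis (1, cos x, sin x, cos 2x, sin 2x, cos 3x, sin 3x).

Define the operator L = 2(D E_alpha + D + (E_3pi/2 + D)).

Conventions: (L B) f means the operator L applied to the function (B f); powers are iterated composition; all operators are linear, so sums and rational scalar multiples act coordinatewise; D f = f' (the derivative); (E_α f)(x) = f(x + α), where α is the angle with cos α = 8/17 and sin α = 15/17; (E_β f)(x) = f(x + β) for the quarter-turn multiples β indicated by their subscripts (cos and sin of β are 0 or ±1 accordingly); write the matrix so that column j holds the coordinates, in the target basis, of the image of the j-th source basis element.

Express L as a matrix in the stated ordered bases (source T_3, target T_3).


the matrix is [[2, 0, 0, 0, 0, 0, 0]; [0, -30/17, 50/17, 0, 0, 0, 0]; [0, -50/17, -30/17, 0, 0, 0, 0]; [0, 0, 0, -1538/289, 1668/289, 0, 0]; [0, 0, 0, -1668/289, -1538/289, 0, 0]; [0, 0, 0, 0, 0, 2970/4913, 39454/4913]; [0, 0, 0, 0, 0, -39454/4913, 2970/4913]] (rows listed top to bottom)

image of 1: 2
image of cos x: -(30/17)cos x - (50/17)sin x
image of sin x: (50/17)cos x - (30/17)sin x
image of cos 2x: -(1538/289)cos 2x - (1668/289)sin 2x
image of sin 2x: (1668/289)cos 2x - (1538/289)sin 2x
image of cos 3x: (2970/4913)cos 3x - (39454/4913)sin 3x
image of sin 3x: (39454/4913)cos 3x + (2970/4913)sin 3x
each image's coordinates form column j of the matrix


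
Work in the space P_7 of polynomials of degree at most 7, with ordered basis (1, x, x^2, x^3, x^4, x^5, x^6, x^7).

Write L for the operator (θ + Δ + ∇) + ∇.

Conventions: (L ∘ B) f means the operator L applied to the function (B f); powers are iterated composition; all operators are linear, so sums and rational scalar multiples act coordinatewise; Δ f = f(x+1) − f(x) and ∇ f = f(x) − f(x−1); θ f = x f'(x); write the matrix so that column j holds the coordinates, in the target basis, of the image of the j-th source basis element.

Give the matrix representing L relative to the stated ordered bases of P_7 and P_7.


the matrix is [[0, 3, -1, 3, -1, 3, -1, 3]; [0, 1, 6, -3, 12, -5, 18, -7]; [0, 0, 2, 9, -6, 30, -15, 63]; [0, 0, 0, 3, 12, -10, 60, -35]; [0, 0, 0, 0, 4, 15, -15, 105]; [0, 0, 0, 0, 0, 5, 18, -21]; [0, 0, 0, 0, 0, 0, 6, 21]; [0, 0, 0, 0, 0, 0, 0, 7]] (rows listed top to bottom)

image of 1: 0
image of x: x + 3
image of x^2: 2x^2 + 6x - 1
image of x^3: 3x^3 + 9x^2 - 3x + 3
image of x^4: 4x^4 + 12x^3 - 6x^2 + 12x - 1
image of x^5: 5x^5 + 15x^4 - 10x^3 + 30x^2 - 5x + 3
image of x^6: 6x^6 + 18x^5 - 15x^4 + 60x^3 - 15x^2 + 18x - 1
image of x^7: 7x^7 + 21x^6 - 21x^5 + 105x^4 - 35x^3 + 63x^2 - 7x + 3
each image's coordinates form column j of the matrix


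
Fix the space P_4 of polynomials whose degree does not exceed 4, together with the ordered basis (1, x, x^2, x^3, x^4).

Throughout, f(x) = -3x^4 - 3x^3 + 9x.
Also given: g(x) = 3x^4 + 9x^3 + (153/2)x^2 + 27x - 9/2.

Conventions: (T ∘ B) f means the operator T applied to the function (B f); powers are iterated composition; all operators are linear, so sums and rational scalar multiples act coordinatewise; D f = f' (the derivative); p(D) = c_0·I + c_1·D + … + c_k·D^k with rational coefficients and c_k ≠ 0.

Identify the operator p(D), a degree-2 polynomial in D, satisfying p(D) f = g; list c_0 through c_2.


D^0 f = -3x^4 - 3x^3 + 9x
D^1 f = -12x^3 - 9x^2 + 9
D^2 f = -36x^2 - 18x
matching coefficients of g against c_0 f + c_1 Df + … from the top degree down determines the c_i
solution: c_0 = -1, c_1 = -1/2, c_2 = -2

c_0 = -1, c_1 = -1/2, c_2 = -2


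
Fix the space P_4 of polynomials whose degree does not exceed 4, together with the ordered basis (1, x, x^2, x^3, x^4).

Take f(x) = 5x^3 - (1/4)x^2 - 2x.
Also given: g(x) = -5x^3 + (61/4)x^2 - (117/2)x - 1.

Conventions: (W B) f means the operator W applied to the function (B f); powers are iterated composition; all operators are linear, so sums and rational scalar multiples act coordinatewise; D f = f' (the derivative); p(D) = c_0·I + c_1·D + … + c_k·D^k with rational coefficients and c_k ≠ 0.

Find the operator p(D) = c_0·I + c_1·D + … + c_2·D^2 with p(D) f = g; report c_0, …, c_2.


p(D) = -I + D − 2·D^2, i.e. c_0 = -1, c_1 = 1, c_2 = -2

D^0 f = 5x^3 - (1/4)x^2 - 2x
D^1 f = 15x^2 - (1/2)x - 2
D^2 f = 30x - 1/2
matching coefficients of g against c_0 f + c_1 Df + … from the top degree down determines the c_i
solution: c_0 = -1, c_1 = 1, c_2 = -2


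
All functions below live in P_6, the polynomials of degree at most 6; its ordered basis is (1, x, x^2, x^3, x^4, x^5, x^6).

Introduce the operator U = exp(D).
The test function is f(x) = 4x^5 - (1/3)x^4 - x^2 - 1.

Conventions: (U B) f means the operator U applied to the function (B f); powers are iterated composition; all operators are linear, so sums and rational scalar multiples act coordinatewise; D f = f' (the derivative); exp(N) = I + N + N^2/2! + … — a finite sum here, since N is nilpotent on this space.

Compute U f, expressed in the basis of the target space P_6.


the image equals g(x) = 4x^5 + (59/3)x^4 + (116/3)x^3 + 37x^2 + (50/3)x + 5/3

order-1 term: 20x^4 - (4/3)x^3 - 2x
order-2 term: 40x^3 - 2x^2 - 1
order-3 term: 40x^2 - (4/3)x
order-4 term: 20x - 1/3
order-5 term: 4
the series for exp(D) f terminates at order 5
exp(D) f = 4x^5 + (59/3)x^4 + (116/3)x^3 + 37x^2 + (50/3)x + 5/3


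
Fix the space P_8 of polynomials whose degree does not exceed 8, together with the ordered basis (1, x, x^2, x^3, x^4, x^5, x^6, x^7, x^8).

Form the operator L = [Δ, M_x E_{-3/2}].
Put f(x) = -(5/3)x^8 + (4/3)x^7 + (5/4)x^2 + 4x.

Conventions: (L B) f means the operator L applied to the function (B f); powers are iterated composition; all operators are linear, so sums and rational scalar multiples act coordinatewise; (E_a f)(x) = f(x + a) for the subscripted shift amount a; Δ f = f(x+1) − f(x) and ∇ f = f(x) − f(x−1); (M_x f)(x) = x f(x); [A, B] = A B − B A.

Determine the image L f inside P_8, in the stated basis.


E_{-3/2} f = -(5/3)x^8 + (64/3)x^7 - 119x^6 + 378x^5 - (5985/8)x^4 + 945x^3 - (11887/16)x^2 + (2675/8)x - 17583/256
M_x E_{-3/2} f = -(5/3)x^9 + (64/3)x^8 - 119x^7 + 378x^6 - (5985/8)x^5 + 945x^4 - (11887/16)x^3 + (2675/8)x^2 - (17583/256)x
Δ (M_x E_{-3/2}) f = -15x^8 + (332/3)x^7 - (1127/3)x^6 + (2261/3)x^5 - (22855/24)x^4 + (8981/12)x^3 - (15923/48)x^2 + (3359/48)x - 1309/768
Δ f = -(40/3)x^7 - (112/3)x^6 - (196/3)x^5 - 70x^4 - (140/3)x^3 - (56/3)x^2 - (3/2)x + 59/12
E_{-3/2} Δ f = -(40/3)x^7 + (308/3)x^6 - (1078/3)x^5 + 735x^4 - (5635/6)x^3 + (8911/12)x^2 - (2651/8)x + 3215/48
M_x E_{-3/2} Δ f = -(40/3)x^8 + (308/3)x^7 - (1078/3)x^6 + 735x^5 - (5635/6)x^4 + (8911/12)x^3 - (2651/8)x^2 + (3215/48)x
[Δ, M_x E_{-3/2}] f = -(5/3)x^8 + 8x^7 - (49/3)x^6 + (56/3)x^5 - (105/8)x^4 + (35/6)x^3 - (17/48)x^2 + 3x - 1309/768

the image equals g(x) = -(5/3)x^8 + 8x^7 - (49/3)x^6 + (56/3)x^5 - (105/8)x^4 + (35/6)x^3 - (17/48)x^2 + 3x - 1309/768


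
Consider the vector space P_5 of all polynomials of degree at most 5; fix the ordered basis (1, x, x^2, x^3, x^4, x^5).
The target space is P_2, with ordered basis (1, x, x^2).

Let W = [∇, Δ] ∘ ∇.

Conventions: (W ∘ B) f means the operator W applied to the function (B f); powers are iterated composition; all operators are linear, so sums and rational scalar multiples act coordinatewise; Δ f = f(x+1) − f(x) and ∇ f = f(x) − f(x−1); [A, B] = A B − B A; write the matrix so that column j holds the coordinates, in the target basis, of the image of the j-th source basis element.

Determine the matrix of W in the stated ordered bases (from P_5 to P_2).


image of 1: 0
image of x: 0
image of x^2: 0
image of x^3: 0
image of x^4: 0
image of x^5: 0
each image's coordinates form column j of the matrix

the matrix is [[0, 0, 0, 0, 0, 0]; [0, 0, 0, 0, 0, 0]; [0, 0, 0, 0, 0, 0]] (rows listed top to bottom)


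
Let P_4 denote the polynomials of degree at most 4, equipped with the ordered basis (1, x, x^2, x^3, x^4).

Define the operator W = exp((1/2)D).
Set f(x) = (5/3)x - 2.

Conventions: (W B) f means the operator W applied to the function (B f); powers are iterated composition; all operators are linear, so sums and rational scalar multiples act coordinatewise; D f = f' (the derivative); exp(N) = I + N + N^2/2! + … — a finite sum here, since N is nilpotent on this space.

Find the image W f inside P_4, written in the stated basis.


order-1 term: 5/6
the series for exp((1/2)D) f terminates at order 1
exp((1/2)D) f = (5/3)x - 7/6

the result is g(x) = (5/3)x - 7/6


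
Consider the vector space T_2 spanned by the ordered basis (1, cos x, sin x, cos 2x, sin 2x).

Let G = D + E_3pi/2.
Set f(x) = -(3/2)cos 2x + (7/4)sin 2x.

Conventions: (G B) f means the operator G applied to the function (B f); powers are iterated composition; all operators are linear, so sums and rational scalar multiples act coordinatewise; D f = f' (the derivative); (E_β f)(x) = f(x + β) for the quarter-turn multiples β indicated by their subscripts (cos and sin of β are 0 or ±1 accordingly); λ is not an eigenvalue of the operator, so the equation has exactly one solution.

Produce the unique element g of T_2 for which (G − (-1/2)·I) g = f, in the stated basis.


write g with unknown coordinates in the stated basis and equate coefficients in (G − (-1/2)·I) g = f
solving from the highest basis element down gives g = -(11/17)cos 2x - (31/34)sin 2x
check: G g = -(20/17)cos 2x + (75/34)sin 2x
so G g − (-1/2)·g = -(3/2)cos 2x + (7/4)sin 2x = f ✓

the result is g(x) = -(11/17)cos 2x - (31/34)sin 2x


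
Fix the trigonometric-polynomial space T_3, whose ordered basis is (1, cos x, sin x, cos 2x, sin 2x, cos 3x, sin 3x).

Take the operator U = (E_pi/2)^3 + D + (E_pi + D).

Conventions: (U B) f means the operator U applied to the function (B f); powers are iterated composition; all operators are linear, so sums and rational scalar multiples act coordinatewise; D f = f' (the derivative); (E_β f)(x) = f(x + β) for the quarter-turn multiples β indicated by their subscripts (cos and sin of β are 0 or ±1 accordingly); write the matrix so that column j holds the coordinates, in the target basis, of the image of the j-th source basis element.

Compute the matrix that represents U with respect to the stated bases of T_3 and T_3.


image of 1: 2
image of cos x: -cos x - sin x
image of sin x: cos x - sin x
image of cos 2x: -4sin 2x
image of sin 2x: 4cos 2x
image of cos 3x: -cos 3x - 7sin 3x
image of sin 3x: 7cos 3x - sin 3x
each image's coordinates form column j of the matrix

the matrix is [[2, 0, 0, 0, 0, 0, 0]; [0, -1, 1, 0, 0, 0, 0]; [0, -1, -1, 0, 0, 0, 0]; [0, 0, 0, 0, 4, 0, 0]; [0, 0, 0, -4, 0, 0, 0]; [0, 0, 0, 0, 0, -1, 7]; [0, 0, 0, 0, 0, -7, -1]] (rows listed top to bottom)


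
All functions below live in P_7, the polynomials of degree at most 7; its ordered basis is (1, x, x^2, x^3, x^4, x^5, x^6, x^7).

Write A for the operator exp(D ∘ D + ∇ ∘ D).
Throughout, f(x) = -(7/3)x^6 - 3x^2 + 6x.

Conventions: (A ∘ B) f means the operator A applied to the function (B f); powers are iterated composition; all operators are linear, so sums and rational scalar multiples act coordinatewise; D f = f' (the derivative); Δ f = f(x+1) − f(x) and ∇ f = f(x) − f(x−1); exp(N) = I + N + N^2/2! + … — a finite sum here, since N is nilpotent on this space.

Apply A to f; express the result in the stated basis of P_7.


order-1 term: -140x^4 + 140x^3 - 140x^2 + 70x - 26
order-2 term: -1680x^2 + 1680x - 770
order-3 term: -2240
the series for exp(D ∘ D + ∇ ∘ D) f terminates at order 3
exp(D ∘ D + ∇ ∘ D) f = -(7/3)x^6 - 140x^4 + 140x^3 - 1823x^2 + 1756x - 3036

the image equals g(x) = -(7/3)x^6 - 140x^4 + 140x^3 - 1823x^2 + 1756x - 3036


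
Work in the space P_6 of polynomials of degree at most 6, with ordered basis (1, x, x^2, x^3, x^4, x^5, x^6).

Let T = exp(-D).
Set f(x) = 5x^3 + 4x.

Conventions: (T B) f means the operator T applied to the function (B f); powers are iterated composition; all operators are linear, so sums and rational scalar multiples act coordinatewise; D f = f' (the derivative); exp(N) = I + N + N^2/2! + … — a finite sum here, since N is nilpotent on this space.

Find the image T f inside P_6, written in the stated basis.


order-1 term: -15x^2 - 4
order-2 term: 15x
order-3 term: -5
the series for exp(-D) f terminates at order 3
exp(-D) f = 5x^3 - 15x^2 + 19x - 9

the image equals g(x) = 5x^3 - 15x^2 + 19x - 9


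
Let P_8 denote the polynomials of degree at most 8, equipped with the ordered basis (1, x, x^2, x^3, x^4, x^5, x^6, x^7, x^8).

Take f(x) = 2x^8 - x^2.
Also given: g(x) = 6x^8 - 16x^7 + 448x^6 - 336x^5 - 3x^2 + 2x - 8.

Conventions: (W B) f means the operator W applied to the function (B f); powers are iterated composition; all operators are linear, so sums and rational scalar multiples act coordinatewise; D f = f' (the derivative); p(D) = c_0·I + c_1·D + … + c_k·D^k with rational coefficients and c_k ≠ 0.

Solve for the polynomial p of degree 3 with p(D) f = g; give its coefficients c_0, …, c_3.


p(D) = 3·I − D + 4·D^2 − (1/2)·D^3, i.e. c_0 = 3, c_1 = -1, c_2 = 4, c_3 = -1/2

D^0 f = 2x^8 - x^2
D^1 f = 16x^7 - 2x
D^2 f = 112x^6 - 2
D^3 f = 672x^5
matching coefficients of g against c_0 f + c_1 Df + … from the top degree down determines the c_i
solution: c_0 = 3, c_1 = -1, c_2 = 4, c_3 = -1/2


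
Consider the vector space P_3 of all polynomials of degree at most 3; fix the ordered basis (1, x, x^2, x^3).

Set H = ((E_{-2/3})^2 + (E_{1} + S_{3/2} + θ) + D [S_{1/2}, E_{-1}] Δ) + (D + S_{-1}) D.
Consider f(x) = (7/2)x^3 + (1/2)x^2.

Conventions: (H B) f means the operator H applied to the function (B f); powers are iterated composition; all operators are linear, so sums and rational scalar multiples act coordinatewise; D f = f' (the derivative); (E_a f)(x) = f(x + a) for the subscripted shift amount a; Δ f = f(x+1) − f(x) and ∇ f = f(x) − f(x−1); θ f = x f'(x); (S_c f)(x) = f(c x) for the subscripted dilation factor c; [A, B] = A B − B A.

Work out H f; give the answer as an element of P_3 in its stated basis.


the result is g(x) = (469/16)x^3 + (81/8)x^2 + (293/6)x - 827/108

E_{-2/3} f = (7/2)x^3 - (13/2)x^2 + 4x - 22/27
E_{-2/3} E_{-2/3} f = (7/2)x^3 - (27/2)x^2 + (52/3)x - 200/27
E_{1} f = (7/2)x^3 + 11x^2 + (23/2)x + 4
S_{3/2} f = (189/16)x^3 + (9/8)x^2
θ f = (21/2)x^3 + x^2
(E_{1} + S_{3/2} + θ) f = (413/16)x^3 + (105/8)x^2 + (23/2)x + 4
Δ f = (21/2)x^2 + (23/2)x + 4
E_{-1} Δ f = (21/2)x^2 - (19/2)x + 3
S_{1/2} E_{-1} Δ f = (21/8)x^2 - (19/4)x + 3
S_{1/2} Δ f = (21/8)x^2 + (23/4)x + 4
E_{-1} S_{1/2} Δ f = (21/8)x^2 + (1/2)x + 7/8
[S_{1/2}, E_{-1}] Δ f = -(21/4)x + 17/8
D [S_{1/2}, E_{-1}] Δ f = -21/4
((E_{-2/3})^2 + (E_{1} + S_{3/2} + θ) + D [S_{1/2}, E_{-1}] Δ) f = (469/16)x^3 - (3/8)x^2 + (173/6)x - 935/108
D f = (21/2)x^2 + x
D D f = 21x + 1
S_{-1} D f = (21/2)x^2 - x
(D + S_{-1}) D f = (21/2)x^2 + 20x + 1
(((E_{-2/3})^2 + (E_{1} + S_{3/2} + θ) + D [S_{1/2}, E_{-1}] Δ) + (D + S_{-1}) D) f = (469/16)x^3 + (81/8)x^2 + (293/6)x - 827/108


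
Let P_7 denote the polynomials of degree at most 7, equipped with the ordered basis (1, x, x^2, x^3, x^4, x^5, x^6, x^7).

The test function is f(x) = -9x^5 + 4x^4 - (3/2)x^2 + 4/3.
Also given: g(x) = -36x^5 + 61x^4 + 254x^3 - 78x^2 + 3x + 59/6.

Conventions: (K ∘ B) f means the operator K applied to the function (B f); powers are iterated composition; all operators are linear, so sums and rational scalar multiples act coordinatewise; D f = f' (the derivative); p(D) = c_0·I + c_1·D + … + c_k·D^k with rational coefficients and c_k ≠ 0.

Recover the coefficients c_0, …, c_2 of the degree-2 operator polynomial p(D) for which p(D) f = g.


c_0 = 4, c_1 = -1, c_2 = -3/2

D^0 f = -9x^5 + 4x^4 - (3/2)x^2 + 4/3
D^1 f = -45x^4 + 16x^3 - 3x
D^2 f = -180x^3 + 48x^2 - 3
matching coefficients of g against c_0 f + c_1 Df + … from the top degree down determines the c_i
solution: c_0 = 4, c_1 = -1, c_2 = -3/2


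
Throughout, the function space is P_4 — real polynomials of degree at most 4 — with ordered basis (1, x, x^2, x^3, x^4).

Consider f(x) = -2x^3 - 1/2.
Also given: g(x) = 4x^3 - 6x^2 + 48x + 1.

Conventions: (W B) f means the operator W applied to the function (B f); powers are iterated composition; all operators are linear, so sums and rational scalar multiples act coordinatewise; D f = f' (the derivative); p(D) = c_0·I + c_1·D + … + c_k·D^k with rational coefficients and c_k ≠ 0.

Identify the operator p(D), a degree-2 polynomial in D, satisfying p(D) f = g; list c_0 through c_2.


c_0 = -2, c_1 = 1, c_2 = -4

D^0 f = -2x^3 - 1/2
D^1 f = -6x^2
D^2 f = -12x
matching coefficients of g against c_0 f + c_1 Df + … from the top degree down determines the c_i
solution: c_0 = -2, c_1 = 1, c_2 = -4


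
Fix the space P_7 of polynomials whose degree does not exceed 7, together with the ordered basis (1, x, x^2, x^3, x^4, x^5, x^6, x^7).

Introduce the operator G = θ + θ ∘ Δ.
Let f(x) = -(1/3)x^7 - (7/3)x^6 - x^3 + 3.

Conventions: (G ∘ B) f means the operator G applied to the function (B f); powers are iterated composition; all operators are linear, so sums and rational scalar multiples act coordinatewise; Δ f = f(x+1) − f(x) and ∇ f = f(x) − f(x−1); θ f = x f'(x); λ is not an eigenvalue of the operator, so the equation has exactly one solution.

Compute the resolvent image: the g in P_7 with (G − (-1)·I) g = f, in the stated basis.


the image equals g(x) = -(1/24)x^7 - (1/12)x^6 + (55/48)x^5 - (29/12)x^4 + (3/4)x^3 + (35/18)x^2 - (203/288)x + 3

write g with unknown coordinates in the stated basis and equate coefficients in (G − (-1)·I) g = f
solving from the highest basis element down gives g = -(1/24)x^7 - (1/12)x^6 + (55/48)x^5 - (29/12)x^4 + (3/4)x^3 + (35/18)x^2 - (203/288)x + 3
check: G g = -(7/24)x^7 - (9/4)x^6 - (55/48)x^5 + (29/12)x^4 - (7/4)x^3 - (35/18)x^2 + (203/288)x
so G g − (-1)·g = -(1/3)x^7 - (7/3)x^6 - x^3 + 3 = f ✓


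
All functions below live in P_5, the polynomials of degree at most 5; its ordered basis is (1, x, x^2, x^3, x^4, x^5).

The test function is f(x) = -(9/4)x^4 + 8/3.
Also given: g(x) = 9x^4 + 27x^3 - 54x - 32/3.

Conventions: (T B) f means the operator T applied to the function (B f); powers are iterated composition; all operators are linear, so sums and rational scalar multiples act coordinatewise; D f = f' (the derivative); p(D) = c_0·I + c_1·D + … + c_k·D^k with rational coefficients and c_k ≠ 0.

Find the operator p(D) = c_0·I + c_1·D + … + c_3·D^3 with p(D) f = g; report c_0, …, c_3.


c_0 = -4, c_1 = -3, c_2 = 0, c_3 = 1

D^0 f = -(9/4)x^4 + 8/3
D^1 f = -9x^3
D^2 f = -27x^2
D^3 f = -54x
matching coefficients of g against c_0 f + c_1 Df + … from the top degree down determines the c_i
solution: c_0 = -4, c_1 = -3, c_2 = 0, c_3 = 1


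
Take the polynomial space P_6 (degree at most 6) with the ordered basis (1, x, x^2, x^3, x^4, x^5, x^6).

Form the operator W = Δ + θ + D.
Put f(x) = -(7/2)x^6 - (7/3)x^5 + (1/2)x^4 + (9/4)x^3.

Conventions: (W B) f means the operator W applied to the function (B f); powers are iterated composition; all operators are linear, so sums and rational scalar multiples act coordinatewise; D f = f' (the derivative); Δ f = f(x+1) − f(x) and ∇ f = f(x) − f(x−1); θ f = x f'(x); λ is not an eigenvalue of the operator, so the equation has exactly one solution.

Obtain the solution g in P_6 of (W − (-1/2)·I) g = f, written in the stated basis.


g(x) = -(7/13)x^6 + (322/429)x^5 + (919/3861)x^4 + (7963/7722)x^3 - (6044/2145)x^2 + (258803/57915)x - 880421/57915

write g with unknown coordinates in the stated basis and equate coefficients in (W − (-1/2)·I) g = f
solving from the highest basis element down gives g = -(7/13)x^6 + (322/429)x^5 + (919/3861)x^4 + (7963/7722)x^3 - (6044/2145)x^2 + (258803/57915)x - 880421/57915
check: W g = -(42/13)x^6 - (1162/429)x^5 + (1471/3861)x^4 + (13393/7722)x^3 + (3022/2145)x^2 - (258803/115830)x + 880421/115830
so W g − (-1/2)·g = -(7/2)x^6 - (7/3)x^5 + (1/2)x^4 + (9/4)x^3 = f ✓


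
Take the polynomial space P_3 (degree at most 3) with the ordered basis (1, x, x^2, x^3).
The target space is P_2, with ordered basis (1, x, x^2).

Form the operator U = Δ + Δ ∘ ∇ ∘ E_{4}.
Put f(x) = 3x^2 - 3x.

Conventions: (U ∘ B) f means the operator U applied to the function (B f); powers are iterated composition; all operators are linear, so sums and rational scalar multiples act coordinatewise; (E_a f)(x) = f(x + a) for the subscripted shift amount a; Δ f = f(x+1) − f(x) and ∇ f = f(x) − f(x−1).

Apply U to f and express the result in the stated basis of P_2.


Δ f = 6x
E_{4} f = 3x^2 + 21x + 36
∇ E_{4} f = 6x + 18
Δ ∇ E_{4} f = 6
(Δ + Δ ∘ ∇ ∘ E_{4}) f = 6x + 6

g(x) = 6x + 6


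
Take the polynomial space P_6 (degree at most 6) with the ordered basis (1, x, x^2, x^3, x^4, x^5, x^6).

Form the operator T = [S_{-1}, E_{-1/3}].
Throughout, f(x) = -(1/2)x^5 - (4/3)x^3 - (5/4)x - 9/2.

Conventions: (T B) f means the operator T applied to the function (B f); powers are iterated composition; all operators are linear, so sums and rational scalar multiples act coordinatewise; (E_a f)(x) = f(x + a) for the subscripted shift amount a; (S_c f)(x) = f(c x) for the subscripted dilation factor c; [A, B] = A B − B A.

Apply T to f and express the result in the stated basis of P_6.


E_{-1/3} f = -(1/2)x^5 + (5/6)x^4 - (17/9)x^3 + (41/27)x^2 - (559/324)x - 3919/972
S_{-1} E_{-1/3} f = (1/2)x^5 + (5/6)x^4 + (17/9)x^3 + (41/27)x^2 + (559/324)x - 3919/972
S_{-1} f = (1/2)x^5 + (4/3)x^3 + (5/4)x - 9/2
E_{-1/3} S_{-1} f = (1/2)x^5 - (5/6)x^4 + (17/9)x^3 - (41/27)x^2 + (559/324)x - 4829/972
[S_{-1}, E_{-1/3}] f = (5/3)x^4 + (82/27)x^2 + 455/486

g(x) = (5/3)x^4 + (82/27)x^2 + 455/486


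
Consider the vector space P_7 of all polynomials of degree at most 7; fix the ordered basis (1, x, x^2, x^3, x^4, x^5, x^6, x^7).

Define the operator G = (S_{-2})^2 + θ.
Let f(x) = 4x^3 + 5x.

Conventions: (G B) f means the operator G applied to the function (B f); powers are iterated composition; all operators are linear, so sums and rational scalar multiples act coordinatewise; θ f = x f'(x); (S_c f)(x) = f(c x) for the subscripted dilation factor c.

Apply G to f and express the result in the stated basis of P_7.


g(x) = 268x^3 + 25x

S_{-2} f = -32x^3 - 10x
S_{-2} S_{-2} f = 256x^3 + 20x
θ f = 12x^3 + 5x
((S_{-2})^2 + θ) f = 268x^3 + 25x


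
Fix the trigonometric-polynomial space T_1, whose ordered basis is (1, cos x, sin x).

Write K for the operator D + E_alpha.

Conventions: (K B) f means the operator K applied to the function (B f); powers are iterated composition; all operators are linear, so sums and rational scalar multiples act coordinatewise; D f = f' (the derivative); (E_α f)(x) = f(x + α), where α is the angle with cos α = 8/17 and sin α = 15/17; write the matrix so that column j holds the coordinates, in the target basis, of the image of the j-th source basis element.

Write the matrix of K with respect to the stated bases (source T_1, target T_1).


the matrix is [[1, 0, 0]; [0, 8/17, 32/17]; [0, -32/17, 8/17]] (rows listed top to bottom)

image of 1: 1
image of cos x: (8/17)cos x - (32/17)sin x
image of sin x: (32/17)cos x + (8/17)sin x
each image's coordinates form column j of the matrix


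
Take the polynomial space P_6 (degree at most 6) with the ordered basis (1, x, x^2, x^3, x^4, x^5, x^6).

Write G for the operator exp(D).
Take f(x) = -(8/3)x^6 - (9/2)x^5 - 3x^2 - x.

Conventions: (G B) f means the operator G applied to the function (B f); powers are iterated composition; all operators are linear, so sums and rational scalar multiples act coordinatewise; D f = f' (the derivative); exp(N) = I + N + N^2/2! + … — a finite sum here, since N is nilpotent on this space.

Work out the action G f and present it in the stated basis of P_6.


order-1 term: -16x^5 - (45/2)x^4 - 6x - 1
order-2 term: -40x^4 - 45x^3 - 3
order-3 term: -(160/3)x^3 - 45x^2
order-4 term: -40x^2 - (45/2)x
order-5 term: -16x - 9/2
order-6 term: -8/3
the series for exp(D) f terminates at order 6
exp(D) f = -(8/3)x^6 - (41/2)x^5 - (125/2)x^4 - (295/3)x^3 - 88x^2 - (91/2)x - 67/6

the image equals g(x) = -(8/3)x^6 - (41/2)x^5 - (125/2)x^4 - (295/3)x^3 - 88x^2 - (91/2)x - 67/6


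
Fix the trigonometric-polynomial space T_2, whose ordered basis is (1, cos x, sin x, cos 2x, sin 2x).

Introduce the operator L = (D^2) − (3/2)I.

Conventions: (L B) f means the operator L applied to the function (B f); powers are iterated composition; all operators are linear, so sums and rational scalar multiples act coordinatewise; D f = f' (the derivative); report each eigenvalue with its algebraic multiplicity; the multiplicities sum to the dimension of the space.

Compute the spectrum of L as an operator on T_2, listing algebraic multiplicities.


image of 1: -3/2
image of cos x: -(5/2)cos x
image of sin x: -(5/2)sin x
image of cos 2x: -(11/2)cos 2x
image of sin 2x: -(11/2)sin 2x
the matrix is diagonal; its diagonal is (-3/2, -5/2, -5/2, -11/2, -11/2)
for a triangular matrix the eigenvalues are the diagonal entries, with algebraic multiplicity their repetition count

λ = -11/2 (multiplicity 2), λ = -5/2 (multiplicity 2), λ = -3/2 (multiplicity 1)


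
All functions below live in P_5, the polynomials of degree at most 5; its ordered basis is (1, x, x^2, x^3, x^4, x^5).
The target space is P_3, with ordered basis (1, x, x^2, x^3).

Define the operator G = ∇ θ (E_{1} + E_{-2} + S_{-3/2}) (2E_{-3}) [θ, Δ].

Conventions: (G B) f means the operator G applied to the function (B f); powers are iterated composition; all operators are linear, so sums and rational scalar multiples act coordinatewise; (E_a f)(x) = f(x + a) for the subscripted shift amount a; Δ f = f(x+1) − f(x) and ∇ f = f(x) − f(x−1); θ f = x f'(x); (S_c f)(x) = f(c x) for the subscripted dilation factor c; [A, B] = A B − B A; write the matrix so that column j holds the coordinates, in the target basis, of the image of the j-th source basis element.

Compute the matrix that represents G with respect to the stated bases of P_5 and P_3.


the matrix is [[0, 0, -2, 75, -687, 10625/2]; [0, 0, 0, -102, 813, -6740]; [0, 0, 0, 0, 99, 1065]; [0, 0, 0, 0, 0, -1130]] (rows listed top to bottom)

image of 1: 0
image of x: 0
image of x^2: -2
image of x^3: -102x + 75
image of x^4: 99x^2 + 813x - 687
image of x^5: -1130x^3 + 1065x^2 - 6740x + 10625/2
each image's coordinates form column j of the matrix


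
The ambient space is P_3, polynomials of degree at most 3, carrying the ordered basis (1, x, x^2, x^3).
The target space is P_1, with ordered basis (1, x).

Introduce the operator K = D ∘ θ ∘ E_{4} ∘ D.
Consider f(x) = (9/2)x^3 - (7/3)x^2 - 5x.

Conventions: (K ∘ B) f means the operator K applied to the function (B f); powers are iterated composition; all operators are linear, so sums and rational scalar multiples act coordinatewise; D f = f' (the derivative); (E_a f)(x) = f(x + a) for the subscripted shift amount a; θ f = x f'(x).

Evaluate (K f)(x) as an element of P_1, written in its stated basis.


the image equals g(x) = 54x + 310/3

D f = (27/2)x^2 - (14/3)x - 5
E_{4} D f = (27/2)x^2 + (310/3)x + 577/3
θ E_{4} D f = 27x^2 + (310/3)x
D (θ ∘ E_{4}) D f = 54x + 310/3


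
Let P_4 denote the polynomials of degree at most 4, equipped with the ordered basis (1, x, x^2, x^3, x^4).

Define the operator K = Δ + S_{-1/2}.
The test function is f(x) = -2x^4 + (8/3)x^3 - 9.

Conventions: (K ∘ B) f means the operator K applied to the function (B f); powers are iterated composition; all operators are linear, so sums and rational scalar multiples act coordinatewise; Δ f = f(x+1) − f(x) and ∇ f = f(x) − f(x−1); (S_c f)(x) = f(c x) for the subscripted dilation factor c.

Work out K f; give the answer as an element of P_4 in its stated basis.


the result is g(x) = -(1/8)x^4 - (25/3)x^3 - 4x^2 - 25/3

Δ f = -8x^3 - 4x^2 + 2/3
S_{-1/2} f = -(1/8)x^4 - (1/3)x^3 - 9
(Δ + S_{-1/2}) f = -(1/8)x^4 - (25/3)x^3 - 4x^2 - 25/3


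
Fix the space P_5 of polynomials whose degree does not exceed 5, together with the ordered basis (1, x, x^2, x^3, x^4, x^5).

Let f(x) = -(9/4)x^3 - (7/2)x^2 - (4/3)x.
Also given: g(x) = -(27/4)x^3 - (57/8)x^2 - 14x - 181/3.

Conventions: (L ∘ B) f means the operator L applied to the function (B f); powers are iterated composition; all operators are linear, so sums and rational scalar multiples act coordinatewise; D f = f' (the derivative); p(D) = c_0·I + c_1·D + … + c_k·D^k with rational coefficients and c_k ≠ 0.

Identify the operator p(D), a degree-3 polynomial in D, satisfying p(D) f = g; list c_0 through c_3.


p(D) = 3·I − (1/2)·D + D^2 + 4·D^3, i.e. c_0 = 3, c_1 = -1/2, c_2 = 1, c_3 = 4

D^0 f = -(9/4)x^3 - (7/2)x^2 - (4/3)x
D^1 f = -(27/4)x^2 - 7x - 4/3
D^2 f = -(27/2)x - 7
D^3 f = -27/2
matching coefficients of g against c_0 f + c_1 Df + … from the top degree down determines the c_i
solution: c_0 = 3, c_1 = -1/2, c_2 = 1, c_3 = 4


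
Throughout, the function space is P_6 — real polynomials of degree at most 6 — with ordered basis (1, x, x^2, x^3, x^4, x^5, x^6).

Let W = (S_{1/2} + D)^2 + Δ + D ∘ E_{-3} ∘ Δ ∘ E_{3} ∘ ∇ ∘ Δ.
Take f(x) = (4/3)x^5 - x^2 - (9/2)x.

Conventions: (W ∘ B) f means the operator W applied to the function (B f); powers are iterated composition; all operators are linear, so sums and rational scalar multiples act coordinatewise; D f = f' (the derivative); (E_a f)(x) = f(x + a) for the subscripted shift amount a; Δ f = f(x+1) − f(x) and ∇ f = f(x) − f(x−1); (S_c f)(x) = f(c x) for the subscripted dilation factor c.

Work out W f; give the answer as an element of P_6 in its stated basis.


the result is g(x) = (1/768)x^5 + (175/24)x^4 + 40x^3 + (637/48)x^2 + (3889/24)x + 805/12

S_{1/2} f = (1/24)x^5 - (1/4)x^2 - (9/4)x
D f = (20/3)x^4 - 2x - 9/2
(S_{1/2} + D) f = (1/24)x^5 + (20/3)x^4 - (1/4)x^2 - (17/4)x - 9/2
S_{1/2} (S_{1/2} + D) f = (1/768)x^5 + (5/12)x^4 - (1/16)x^2 - (17/8)x - 9/2
D (S_{1/2} + D) f = (5/24)x^4 + (80/3)x^3 - (1/2)x - 17/4
(S_{1/2} + D) (S_{1/2} + D) f = (1/768)x^5 + (5/8)x^4 + (80/3)x^3 - (1/16)x^2 - (21/8)x - 35/4
Δ f = (20/3)x^4 + (40/3)x^3 + (40/3)x^2 + (14/3)x - 25/6
Δ f = (20/3)x^4 + (40/3)x^3 + (40/3)x^2 + (14/3)x - 25/6
∇ Δ f = (80/3)x^3 + (40/3)x - 2
E_{3} ∇ Δ f = (80/3)x^3 + 240x^2 + (2200/3)x + 758
Δ (E_{3} ∘ ∇ ∘ Δ) f = 80x^2 + 560x + 1000
E_{-3} Δ (E_{3} ∘ ∇ ∘ Δ) f = 80x^2 + 80x + 40
D E_{-3} Δ (E_{3} ∘ ∇ ∘ Δ) f = 160x + 80
((S_{1/2} + D)^2 + Δ + D ∘ E_{-3} ∘ Δ ∘ E_{3} ∘ ∇ ∘ Δ) f = (1/768)x^5 + (175/24)x^4 + 40x^3 + (637/48)x^2 + (3889/24)x + 805/12


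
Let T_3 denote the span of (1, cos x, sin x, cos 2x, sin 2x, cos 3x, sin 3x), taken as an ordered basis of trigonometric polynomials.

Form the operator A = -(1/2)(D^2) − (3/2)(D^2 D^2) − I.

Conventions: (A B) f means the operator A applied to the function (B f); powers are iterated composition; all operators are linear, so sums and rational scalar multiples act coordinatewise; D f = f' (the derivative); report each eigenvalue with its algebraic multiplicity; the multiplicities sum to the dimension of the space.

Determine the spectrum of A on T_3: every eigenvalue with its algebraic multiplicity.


image of 1: -1
image of cos x: -2cos x
image of sin x: -2sin x
image of cos 2x: -23cos 2x
image of sin 2x: -23sin 2x
image of cos 3x: -118cos 3x
image of sin 3x: -118sin 3x
the matrix is diagonal; its diagonal is (-1, -2, -2, -23, -23, -118, -118)
for a triangular matrix the eigenvalues are the diagonal entries, with algebraic multiplicity their repetition count

λ = -118 (multiplicity 2), λ = -23 (multiplicity 2), λ = -2 (multiplicity 2), λ = -1 (multiplicity 1)


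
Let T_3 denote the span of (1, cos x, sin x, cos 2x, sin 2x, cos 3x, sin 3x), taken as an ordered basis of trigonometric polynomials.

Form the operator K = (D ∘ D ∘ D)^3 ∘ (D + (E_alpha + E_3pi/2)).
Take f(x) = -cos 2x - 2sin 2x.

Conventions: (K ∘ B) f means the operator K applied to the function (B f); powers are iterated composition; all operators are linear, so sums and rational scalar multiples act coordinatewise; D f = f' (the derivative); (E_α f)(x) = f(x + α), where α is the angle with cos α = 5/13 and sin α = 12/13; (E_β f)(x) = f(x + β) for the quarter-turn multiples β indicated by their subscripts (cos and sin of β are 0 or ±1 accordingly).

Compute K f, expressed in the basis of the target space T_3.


the result is g(x) = (529408/169)cos 2x + (321536/169)sin 2x

D f = -4cos 2x + 2sin 2x
E_alpha f = -(121/169)cos 2x + (358/169)sin 2x
E_3pi/2 f = cos 2x + 2sin 2x
(E_alpha + E_3pi/2) f = (48/169)cos 2x + (696/169)sin 2x
(D + (E_alpha + E_3pi/2)) f = -(628/169)cos 2x + (1034/169)sin 2x
D (D + (E_alpha + E_3pi/2)) f = (2068/169)cos 2x + (1256/169)sin 2x
D D (D + (E_alpha + E_3pi/2)) f = (2512/169)cos 2x - (4136/169)sin 2x
D D D (D + (E_alpha + E_3pi/2)) f = -(8272/169)cos 2x - (5024/169)sin 2x
D (D ∘ D ∘ D) (D + (E_alpha + E_3pi/2)) f = -(10048/169)cos 2x + (16544/169)sin 2x
D D (D ∘ D ∘ D) (D + (E_alpha + E_3pi/2)) f = (33088/169)cos 2x + (20096/169)sin 2x
D D D (D ∘ D ∘ D) (D + (E_alpha + E_3pi/2)) f = (40192/169)cos 2x - (66176/169)sin 2x
D (D ∘ D ∘ D) (D ∘ D ∘ D) (D + (E_alpha + E_3pi/2)) f = -(132352/169)cos 2x - (80384/169)sin 2x
D D (D ∘ D ∘ D) (D ∘ D ∘ D) (D + (E_alpha + E_3pi/2)) f = -(160768/169)cos 2x + (264704/169)sin 2x
D D D (D ∘ D ∘ D) (D ∘ D ∘ D) (D + (E_alpha + E_3pi/2)) f = (529408/169)cos 2x + (321536/169)sin 2x


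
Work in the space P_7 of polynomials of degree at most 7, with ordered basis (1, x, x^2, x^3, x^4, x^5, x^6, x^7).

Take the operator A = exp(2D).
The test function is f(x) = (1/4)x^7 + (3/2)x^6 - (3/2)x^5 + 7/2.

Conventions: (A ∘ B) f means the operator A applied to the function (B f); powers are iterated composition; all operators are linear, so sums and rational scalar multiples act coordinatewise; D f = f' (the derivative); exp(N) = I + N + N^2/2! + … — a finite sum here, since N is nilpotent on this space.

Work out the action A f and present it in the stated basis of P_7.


order-1 term: (7/2)x^6 + 18x^5 - 15x^4
order-2 term: 21x^5 + 90x^4 - 60x^3
order-3 term: 70x^4 + 240x^3 - 120x^2
order-4 term: 140x^3 + 360x^2 - 120x
order-5 term: 168x^2 + 288x - 48
order-6 term: 112x + 96
order-7 term: 32
the series for exp(2D) f terminates at order 7
exp(2D) f = (1/4)x^7 + 5x^6 + (75/2)x^5 + 145x^4 + 320x^3 + 408x^2 + 280x + 167/2

g(x) = (1/4)x^7 + 5x^6 + (75/2)x^5 + 145x^4 + 320x^3 + 408x^2 + 280x + 167/2


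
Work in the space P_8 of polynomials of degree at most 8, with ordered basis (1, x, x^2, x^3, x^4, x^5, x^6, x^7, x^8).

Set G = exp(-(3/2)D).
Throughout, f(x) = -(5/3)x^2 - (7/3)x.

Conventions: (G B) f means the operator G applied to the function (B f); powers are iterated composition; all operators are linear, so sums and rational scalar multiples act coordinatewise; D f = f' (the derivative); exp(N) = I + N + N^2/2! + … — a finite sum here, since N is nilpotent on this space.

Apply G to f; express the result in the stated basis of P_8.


order-1 term: 5x + 7/2
order-2 term: -15/4
the series for exp(-(3/2)D) f terminates at order 2
exp(-(3/2)D) f = -(5/3)x^2 + (8/3)x - 1/4

g(x) = -(5/3)x^2 + (8/3)x - 1/4


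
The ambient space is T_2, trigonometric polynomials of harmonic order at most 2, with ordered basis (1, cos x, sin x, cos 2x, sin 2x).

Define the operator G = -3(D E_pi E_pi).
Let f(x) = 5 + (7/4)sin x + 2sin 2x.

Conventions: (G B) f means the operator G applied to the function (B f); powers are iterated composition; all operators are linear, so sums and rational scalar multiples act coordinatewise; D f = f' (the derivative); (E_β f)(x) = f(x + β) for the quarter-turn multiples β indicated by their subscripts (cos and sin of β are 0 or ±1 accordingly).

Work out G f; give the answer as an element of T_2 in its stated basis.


g(x) = -(21/4)cos x - 12cos 2x

E_pi f = 5 - (7/4)sin x + 2sin 2x
E_pi E_pi f = 5 + (7/4)sin x + 2sin 2x
D E_pi E_pi f = (7/4)cos x + 4cos 2x
(-3(D E_pi E_pi)) f = -(21/4)cos x - 12cos 2x


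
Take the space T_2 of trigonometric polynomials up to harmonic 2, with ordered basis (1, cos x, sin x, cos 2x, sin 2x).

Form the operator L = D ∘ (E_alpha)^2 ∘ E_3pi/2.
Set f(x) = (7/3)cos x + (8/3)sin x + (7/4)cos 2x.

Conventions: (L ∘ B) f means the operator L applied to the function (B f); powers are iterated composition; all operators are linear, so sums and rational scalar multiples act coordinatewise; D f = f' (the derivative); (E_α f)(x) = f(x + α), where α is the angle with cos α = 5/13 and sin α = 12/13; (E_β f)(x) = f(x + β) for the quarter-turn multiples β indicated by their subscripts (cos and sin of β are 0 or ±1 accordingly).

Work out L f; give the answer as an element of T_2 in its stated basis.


the result is g(x) = (127/507)cos x - (1792/507)sin x - (99960/28561)cos 2x - (1673/57122)sin 2x

E_3pi/2 f = -(8/3)cos x + (7/3)sin x - (7/4)cos 2x
E_alpha E_3pi/2 f = (44/39)cos x + (131/39)sin x + (833/676)cos 2x + (210/169)sin 2x
E_alpha E_alpha E_3pi/2 f = (1792/507)cos x + (127/507)sin x + (1673/114244)cos 2x - (49980/28561)sin 2x
D ((E_alpha)^2 ∘ E_3pi/2) f = (127/507)cos x - (1792/507)sin x - (99960/28561)cos 2x - (1673/57122)sin 2x


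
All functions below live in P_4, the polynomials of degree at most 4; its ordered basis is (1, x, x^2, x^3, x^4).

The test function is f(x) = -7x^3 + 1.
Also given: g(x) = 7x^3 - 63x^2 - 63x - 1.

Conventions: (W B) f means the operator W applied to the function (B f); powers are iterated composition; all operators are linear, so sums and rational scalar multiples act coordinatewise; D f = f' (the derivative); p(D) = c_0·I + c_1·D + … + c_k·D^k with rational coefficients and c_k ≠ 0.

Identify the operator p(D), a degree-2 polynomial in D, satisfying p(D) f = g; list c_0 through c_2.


D^0 f = -7x^3 + 1
D^1 f = -21x^2
D^2 f = -42x
matching coefficients of g against c_0 f + c_1 Df + … from the top degree down determines the c_i
solution: c_0 = -1, c_1 = 3, c_2 = 3/2

c_0 = -1, c_1 = 3, c_2 = 3/2
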